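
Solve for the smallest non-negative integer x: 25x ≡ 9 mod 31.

25⁻¹ ≡ 5 (mod 31) because 25·5 = 125 = 4·31 + 1.
Multiplying both sides by 5: x ≡ 5·9 = 45 ≡ 14 (mod 31).
Check: 25·14 = 350 = 11·31 + 9.

14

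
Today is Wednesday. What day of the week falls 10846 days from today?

Saturday

10846 mod 7 = 3 (since 1549·7 = 10843).
Wednesday + 3 days → Saturday.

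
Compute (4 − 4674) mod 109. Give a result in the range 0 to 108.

17

4674 = 42·109 + 96, so 4674 mod 109 = 96.
(4 − 96) mod 109 = 17.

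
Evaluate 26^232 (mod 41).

16

By repeated squaring mod 41: 26^1≡26, 26^2≡20, 26^4≡31, 26^8≡18, 26^16≡37, 26^32≡16, 26^64≡10, 26^128≡18.
Since 232 = 8 + 32 + 64 + 128 in binary, 26^232 ≡ 18·16·10·18 ≡ 16 (mod 41).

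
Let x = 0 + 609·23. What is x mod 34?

609·23 = 14007.
Dividing 14007 by 34 gives quotient 411 and remainder 33.
(0 + 33) mod 34 = 33.

33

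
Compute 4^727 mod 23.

By repeated squaring mod 23: 4^1≡4, 4^2≡16, 4^4≡3, 4^8≡9, 4^16≡12, 4^32≡6, 4^64≡13, 4^128≡8, 4^256≡18, 4^512≡2.
727 = 1 + 2 + 4 + 16 + 64 + 128 + 512, so 4^727 ≡ 4·16·3·12·13·8·2 ≡ 4 (mod 23).

4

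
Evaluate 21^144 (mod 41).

Successive squares of 21 mod 41: 21^1≡21, 21^2≡31, 21^4≡18, 21^8≡37, 21^16≡16, 21^32≡10, 21^64≡18, 21^128≡37.
Since 144 = 16 + 128 in binary, 21^144 ≡ 16·37 ≡ 18 (mod 41).

18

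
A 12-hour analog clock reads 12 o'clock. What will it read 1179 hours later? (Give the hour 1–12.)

1179 = 98·12 + 3, so 1179 mod 12 = 3.
12 + 3 → 3 on a 12-hour dial.

3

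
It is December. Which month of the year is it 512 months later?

August

512 = 42·12 + 8, so 512 mod 12 = 8.
December + 8 months → August.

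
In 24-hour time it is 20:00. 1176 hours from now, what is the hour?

20

1176 = 49·24 + 0, so 1176 mod 24 = 0.
(20 + 0) mod 24 = 20.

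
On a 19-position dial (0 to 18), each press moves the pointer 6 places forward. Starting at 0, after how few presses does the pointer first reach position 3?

10

6⁻¹ ≡ 16 (mod 19) because 6·16 = 96 = 5·19 + 1.
So x ≡ 16·3 = 48 ≡ 10 (mod 19).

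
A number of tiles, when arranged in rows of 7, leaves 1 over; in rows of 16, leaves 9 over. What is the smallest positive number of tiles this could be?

57

x ≡ 1 (mod 7) gives x ∈ {1, 8, 15, 22, 29, 36, 43, 50, …}.
The first of these with x mod 16 = 9 is 57.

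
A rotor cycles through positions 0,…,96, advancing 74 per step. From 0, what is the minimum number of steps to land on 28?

3

74⁻¹ ≡ 59 (mod 97) because 74·59 = 4366 = 45·97 + 1.
Multiplying both sides by 59: x ≡ 59·28 = 1652 ≡ 3 (mod 97).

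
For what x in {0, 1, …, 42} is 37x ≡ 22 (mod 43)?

37⁻¹ ≡ 7 (mod 43) because 37·7 = 259 = 6·43 + 1.
So x ≡ 7·22 = 154 ≡ 25 (mod 43).
Check: 37·25 = 925 = 21·43 + 22.

25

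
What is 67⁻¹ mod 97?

42

67·42 = 2814 = 29·97 + 1, so 67⁻¹ ≡ 42 (mod 97).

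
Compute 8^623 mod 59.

50

Square-and-reduce mod 59: 8^1≡8, 8^2≡5, 8^4≡25, 8^8≡35, 8^16≡45, 8^32≡19, 8^64≡7, 8^128≡49, 8^256≡41, 8^512≡29.
Since 623 = 1 + 2 + 4 + 8 + 32 + 64 + 512 in binary, 8^623 ≡ 8·5·25·35·19·7·29 ≡ 50 (mod 59).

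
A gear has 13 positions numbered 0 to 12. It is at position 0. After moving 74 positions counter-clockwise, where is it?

4

74 − 5·13 = 9, so 74 ≡ 9 (mod 13).
(0 − 9) mod 13 = 4.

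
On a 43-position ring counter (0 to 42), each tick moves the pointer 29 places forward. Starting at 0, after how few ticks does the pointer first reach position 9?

27

29⁻¹ ≡ 3 (mod 43) because 29·3 = 87 = 2·43 + 1.
So x ≡ 3·9 = 27 ≡ 27 (mod 43).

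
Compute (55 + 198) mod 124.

5

198 = 1·124 + 74, so 198 mod 124 = 74.
(55 + 74) mod 124 = 5.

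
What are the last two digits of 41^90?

By repeated squaring mod 100: 41^1≡41, 41^2≡81, 41^4≡61, 41^8≡21, 41^16≡41, 41^32≡81, 41^64≡61.
Since 90 = 2 + 8 + 16 + 64 in binary, 41^90 ≡ 81·21·41·61 ≡ 1 (mod 100).

01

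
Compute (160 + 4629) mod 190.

4629 − 24·190 = 69, so 4629 ≡ 69 (mod 190).
(160 + 69) mod 190 = 39.

39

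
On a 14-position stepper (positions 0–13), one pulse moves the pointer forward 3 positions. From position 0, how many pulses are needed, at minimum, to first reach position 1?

14 = 4·3 + 2
3 = 1·2 + 1
2 = 2·1 + 0
Back-substituting gives 3·5 ≡ 1 (mod 14).

5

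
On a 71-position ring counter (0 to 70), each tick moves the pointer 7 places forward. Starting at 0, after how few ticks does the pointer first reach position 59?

The inverse of 7 mod 71 is 61 (since 7·61 = 427 ≡ 1).
So x ≡ 61·59 = 3599 ≡ 49 (mod 71).

49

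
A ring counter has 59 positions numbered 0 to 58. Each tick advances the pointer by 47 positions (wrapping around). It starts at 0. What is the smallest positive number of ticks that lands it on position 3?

The inverse of 47 mod 59 is 54 (since 47·54 = 2538 ≡ 1).
Multiplying both sides by 54: x ≡ 54·3 = 162 ≡ 44 (mod 59).

44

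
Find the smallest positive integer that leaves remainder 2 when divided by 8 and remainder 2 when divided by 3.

x ≡ 2 (mod 3) gives x ∈ {2}.
The first of these with x mod 8 = 2 is 2.

2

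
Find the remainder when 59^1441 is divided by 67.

1

Successive squares of 59 mod 67: 59^1≡59, 59^2≡64, 59^4≡9, 59^8≡14, 59^16≡62, 59^32≡25, 59^64≡22, 59^128≡15, 59^256≡24, 59^512≡40, 59^1024≡59.
1441 = 1 + 32 + 128 + 256 + 1024, so 59^1441 ≡ 59·25·15·24·59 ≡ 1 (mod 67).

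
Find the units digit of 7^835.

3

Last digits of 7^n: 7, 9, 3, 1 (period 4).
835 mod 4 = 3, so the last digit matches 7^3 = 3.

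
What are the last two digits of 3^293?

23

By repeated squaring mod 100: 3^1≡3, 3^2≡9, 3^4≡81, 3^8≡61, 3^16≡21, 3^32≡41, 3^64≡81, 3^128≡61, 3^256≡21.
293 = 1 + 4 + 32 + 256, so 3^293 ≡ 3·81·41·21 ≡ 23 (mod 100).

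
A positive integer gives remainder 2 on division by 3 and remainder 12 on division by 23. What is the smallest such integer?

x ≡ 2 (mod 3) gives x ∈ {2, 5, 8, 11, 14, 17, 20, 23, …}.
The first of these with x mod 23 = 12 is 35.

35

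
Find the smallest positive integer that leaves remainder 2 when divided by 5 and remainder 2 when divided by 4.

Since 4·4 ≡ 1 (mod 5), take x = 2 + 4·((2−2)·4 mod 5) = 2 + 4·0 = 2.
Check: 2 mod 5 = 2, 2 mod 4 = 2.

2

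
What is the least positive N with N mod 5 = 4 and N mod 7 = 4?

4

Since 7·3 ≡ 1 (mod 5), take x = 4 + 7·((4−4)·3 mod 5) = 4 + 7·0 = 4.
Check: 4 mod 5 = 4, 4 mod 7 = 4.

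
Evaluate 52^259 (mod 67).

45

Successive squares of 52 mod 67: 52^1≡52, 52^2≡24, 52^4≡40, 52^8≡59, 52^16≡64, 52^32≡9, 52^64≡14, 52^128≡62, 52^256≡25.
Since 259 = 1 + 2 + 256 in binary, 52^259 ≡ 52·24·25 ≡ 45 (mod 67).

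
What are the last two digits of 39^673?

19

Square-and-reduce mod 100: 39^1≡39, 39^2≡21, 39^4≡41, 39^8≡81, 39^16≡61, 39^32≡21, 39^64≡41, 39^128≡81, 39^256≡61, 39^512≡21.
Since 673 = 1 + 32 + 128 + 512 in binary, 39^673 ≡ 39·21·81·21 ≡ 19 (mod 100).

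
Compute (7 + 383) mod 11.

5

383 − 34·11 = 9, so 383 ≡ 9 (mod 11).
(7 + 9) mod 11 = 5.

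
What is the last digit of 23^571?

7

The units digit of 23^n cycles with period 4: 3, 9, 7, 1, …
571 leaves remainder 3 on division by 4, so 23^571 ends in 7.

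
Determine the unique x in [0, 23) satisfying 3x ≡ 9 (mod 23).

3⁻¹ ≡ 8 (mod 23) because 3·8 = 24 = 1·23 + 1.
Multiplying both sides by 8: x ≡ 8·9 = 72 ≡ 3 (mod 23).
Check: 3·3 = 9 = 0·23 + 9.

3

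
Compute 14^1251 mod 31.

8

Square-and-reduce mod 31: 14^1≡14, 14^2≡10, 14^4≡7, 14^8≡18, 14^16≡14, 14^32≡10, 14^64≡7, 14^128≡18, 14^256≡14, 14^512≡10, 14^1024≡7.
Since 1251 = 1 + 2 + 32 + 64 + 128 + 1024 in binary, 14^1251 ≡ 14·10·10·7·18·7 ≡ 8 (mod 31).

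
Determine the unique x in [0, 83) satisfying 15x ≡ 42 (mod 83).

The inverse of 15 mod 83 is 72 (since 15·72 = 1080 ≡ 1).
So x ≡ 72·42 = 3024 ≡ 36 (mod 83).

36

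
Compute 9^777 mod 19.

Square-and-reduce mod 19: 9^1≡9, 9^2≡5, 9^4≡6, 9^8≡17, 9^16≡4, 9^32≡16, 9^64≡9, 9^128≡5, 9^256≡6, 9^512≡17.
Since 777 = 1 + 8 + 256 + 512 in binary, 9^777 ≡ 9·17·6·17 ≡ 7 (mod 19).

7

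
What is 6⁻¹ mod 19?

16

19 = 3·6 + 1
6 = 6·1 + 0
Back-substituting gives 6·16 ≡ 1 (mod 19).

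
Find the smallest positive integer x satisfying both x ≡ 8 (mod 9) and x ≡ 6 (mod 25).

x ≡ 8 (mod 9) gives x ∈ {8, 17, 26, 35, 44, 53, 62, 71, …}.
The first of these with x mod 25 = 6 is 206.

206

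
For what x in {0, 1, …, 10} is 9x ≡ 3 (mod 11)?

4

The inverse of 9 mod 11 is 5 (since 9·5 = 45 ≡ 1).
So x ≡ 5·3 = 15 ≡ 4 (mod 11).
Check: 9·4 = 36 = 3·11 + 3.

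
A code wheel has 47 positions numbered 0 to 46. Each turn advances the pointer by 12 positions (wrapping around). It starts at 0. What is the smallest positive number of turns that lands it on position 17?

21

12⁻¹ ≡ 4 (mod 47) because 12·4 = 48 = 1·47 + 1.
So x ≡ 4·17 = 68 ≡ 21 (mod 47).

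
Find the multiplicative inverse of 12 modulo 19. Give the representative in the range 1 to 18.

8

19 = 1·12 + 7
12 = 1·7 + 5
7 = 1·5 + 2
5 = 2·2 + 1
2 = 2·1 + 0
Back-substituting gives 12·8 ≡ 1 (mod 19).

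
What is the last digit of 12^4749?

2

The units digit of 12^n cycles with period 4: 2, 4, 8, 6, …
4749 leaves remainder 1 on division by 4, so 12^4749 ends in 2.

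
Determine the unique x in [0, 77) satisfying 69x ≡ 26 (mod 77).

16

The inverse of 69 mod 77 is 48 (since 69·48 = 3312 ≡ 1).
So x ≡ 48·26 = 1248 ≡ 16 (mod 77).
Check: 69·16 = 1104 = 14·77 + 26.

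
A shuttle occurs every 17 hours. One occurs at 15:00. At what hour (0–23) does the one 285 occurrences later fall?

285·17 = 4845.
4845 = 201·24 + 21, so 4845 mod 24 = 21.
(15 + 21) mod 24 = 12.

12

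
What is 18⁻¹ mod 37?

18·35 = 630 = 17·37 + 1, so 18⁻¹ ≡ 35 (mod 37).

35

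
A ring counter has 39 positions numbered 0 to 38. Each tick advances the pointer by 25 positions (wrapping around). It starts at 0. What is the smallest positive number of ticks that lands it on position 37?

28

25⁻¹ ≡ 25 (mod 39) because 25·25 = 625 = 16·39 + 1.
So x ≡ 25·37 = 925 ≡ 28 (mod 39).
Check: 25·28 = 700 = 17·39 + 37.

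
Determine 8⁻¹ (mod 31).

4

8·4 = 32 = 1·31 + 1, so 8⁻¹ ≡ 4 (mod 31).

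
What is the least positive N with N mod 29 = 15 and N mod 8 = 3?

x ≡ 3 (mod 8) gives x ∈ {3, 11, 19, 27, 35, 43, 51, 59, …}.
The first of these with x mod 29 = 15 is 131.

131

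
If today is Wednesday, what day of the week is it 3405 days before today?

Sunday

3405 = 486·7 + 3, so 3405 mod 7 = 3.
Wednesday − 3 days → Sunday.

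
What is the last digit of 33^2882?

Last digits of 3^n: 3, 9, 7, 1 (period 4).
2882 leaves remainder 2 on division by 4, so 33^2882 ends in 9.

9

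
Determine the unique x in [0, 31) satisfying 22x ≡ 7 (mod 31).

22⁻¹ ≡ 24 (mod 31) because 22·24 = 528 = 17·31 + 1.
Multiplying both sides by 24: x ≡ 24·7 = 168 ≡ 13 (mod 31).

13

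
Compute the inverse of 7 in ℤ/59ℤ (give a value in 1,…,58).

17

7·17 = 119 = 2·59 + 1, so 7⁻¹ ≡ 17 (mod 59).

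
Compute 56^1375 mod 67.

Successive squares of 56 mod 67: 56^1≡56, 56^2≡54, 56^4≡35, 56^8≡19, 56^16≡26, 56^32≡6, 56^64≡36, 56^128≡23, 56^256≡60, 56^512≡49, 56^1024≡56.
1375 = 1 + 2 + 4 + 8 + 16 + 64 + 256 + 1024, so 56^1375 ≡ 56·54·35·19·26·36·60·56 ≡ 29 (mod 67).

29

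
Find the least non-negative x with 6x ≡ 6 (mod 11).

1

The inverse of 6 mod 11 is 2 (since 6·2 = 12 ≡ 1).
Multiplying both sides by 2: x ≡ 2·6 = 12 ≡ 1 (mod 11).
Check: 6·1 = 6 = 0·11 + 6.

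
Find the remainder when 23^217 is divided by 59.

10

Square-and-reduce mod 59: 23^1≡23, 23^2≡57, 23^4≡4, 23^8≡16, 23^16≡20, 23^32≡46, 23^64≡51, 23^128≡5.
217 = 1 + 8 + 16 + 64 + 128, so 23^217 ≡ 23·16·20·51·5 ≡ 10 (mod 59).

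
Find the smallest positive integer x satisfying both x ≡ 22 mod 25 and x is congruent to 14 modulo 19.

Since 19·4 ≡ 1 (mod 25), take x = 14 + 19·((22−14)·4 mod 25) = 14 + 19·7 = 147.
Check: 147 mod 25 = 22, 147 mod 19 = 14.

147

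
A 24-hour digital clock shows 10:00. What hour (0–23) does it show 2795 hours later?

2795 = 116·24 + 11, so 2795 mod 24 = 11.
(10 + 11) mod 24 = 21.

21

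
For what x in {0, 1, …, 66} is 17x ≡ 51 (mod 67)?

3

17⁻¹ ≡ 4 (mod 67) because 17·4 = 68 = 1·67 + 1.
Multiplying both sides by 4: x ≡ 4·51 = 204 ≡ 3 (mod 67).
Check: 17·3 = 51 = 0·67 + 51.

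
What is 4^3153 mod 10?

The units digit of 4^n cycles with period 2: 4, 6, …
3153 leaves remainder 1 on division by 2, so 4^3153 ends in 4.

4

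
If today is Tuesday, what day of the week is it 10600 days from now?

Thursday

10600 − 1514·7 = 2, so 10600 ≡ 2 (mod 7).
Tuesday + 2 days → Thursday.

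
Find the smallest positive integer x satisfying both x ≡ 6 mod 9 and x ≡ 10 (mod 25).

x ≡ 6 (mod 9) gives x ∈ {6, 15, 24, 33, 42, 51, 60}.
The first of these with x mod 25 = 10 is 60.

60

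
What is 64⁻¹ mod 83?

83 = 1·64 + 19
64 = 3·19 + 7
19 = 2·7 + 5
7 = 1·5 + 2
5 = 2·2 + 1
2 = 2·1 + 0
Back-substituting gives 64·48 ≡ 1 (mod 83).

48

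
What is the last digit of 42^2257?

2

Powers of 2 mod 10 repeat with period 4: 2, 4, 8, 6.
2257 leaves remainder 1 on division by 4, so 42^2257 ends in 2.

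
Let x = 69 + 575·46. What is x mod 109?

32

575·46 = 26450.
26450 = 242·109 + 72, so 26450 mod 109 = 72.
(69 + 72) mod 109 = 32.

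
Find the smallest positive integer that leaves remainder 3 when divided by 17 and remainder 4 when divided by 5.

54

x ≡ 4 (mod 5) gives x ∈ {4, 9, 14, 19, 24, 29, 34, 39, …}.
The first of these with x mod 17 = 3 is 54.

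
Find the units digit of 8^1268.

Last digits of 8^n: 8, 4, 2, 6 (period 4).
1268 leaves remainder 0 on division by 4, so 8^1268 ends in 6.

6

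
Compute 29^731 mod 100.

29

Square-and-reduce mod 100: 29^1≡29, 29^2≡41, 29^4≡81, 29^8≡61, 29^16≡21, 29^32≡41, 29^64≡81, 29^128≡61, 29^256≡21, 29^512≡41.
731 = 1 + 2 + 8 + 16 + 64 + 128 + 512, so 29^731 ≡ 29·41·61·21·81·61·41 ≡ 29 (mod 100).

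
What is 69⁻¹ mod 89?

69·40 = 2760 = 31·89 + 1, so 69⁻¹ ≡ 40 (mod 89).

40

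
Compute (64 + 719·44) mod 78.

719·44 = 31636.
31636 = 405·78 + 46, so 31636 mod 78 = 46.
(64 + 46) mod 78 = 32.

32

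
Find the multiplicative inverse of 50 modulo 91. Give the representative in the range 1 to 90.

91 = 1·50 + 41
50 = 1·41 + 9
41 = 4·9 + 5
9 = 1·5 + 4
5 = 1·4 + 1
4 = 4·1 + 0
Back-substituting gives 50·71 ≡ 1 (mod 91).

71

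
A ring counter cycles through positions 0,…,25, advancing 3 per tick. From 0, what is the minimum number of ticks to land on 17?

3⁻¹ ≡ 9 (mod 26) because 3·9 = 27 = 1·26 + 1.
Multiplying both sides by 9: x ≡ 9·17 = 153 ≡ 23 (mod 26).

23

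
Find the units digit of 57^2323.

3

The units digit of 57^n cycles with period 4: 7, 9, 3, 1, …
2323 leaves remainder 3 on division by 4, so 57^2323 ends in 3.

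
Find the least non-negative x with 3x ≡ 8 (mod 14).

3⁻¹ ≡ 5 (mod 14) because 3·5 = 15 = 1·14 + 1.
So x ≡ 5·8 = 40 ≡ 12 (mod 14).

12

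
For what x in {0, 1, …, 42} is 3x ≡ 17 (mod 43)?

The inverse of 3 mod 43 is 29 (since 3·29 = 87 ≡ 1).
Multiplying both sides by 29: x ≡ 29·17 = 493 ≡ 20 (mod 43).

20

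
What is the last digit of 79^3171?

9

Last digits of 9^n: 9, 1 (period 2).
3171 mod 2 = 1, so the last digit matches 9^1 = 9.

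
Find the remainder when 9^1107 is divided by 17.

By repeated squaring mod 17: 9^1≡9, 9^2≡13, 9^4≡16, 9^8≡1, 9^16≡1, 9^32≡1, 9^64≡1, 9^128≡1, 9^256≡1, 9^512≡1, 9^1024≡1.
1107 = 1 + 2 + 16 + 64 + 1024, so 9^1107 ≡ 9·13·1·1·1 ≡ 15 (mod 17).

15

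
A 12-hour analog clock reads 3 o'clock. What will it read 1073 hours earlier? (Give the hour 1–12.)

Dividing 1073 by 12 gives quotient 89 and remainder 5.
3 − 5 → 10 on a 12-hour dial.

10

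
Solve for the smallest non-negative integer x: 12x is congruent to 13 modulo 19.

9

The inverse of 12 mod 19 is 8 (since 12·8 = 96 ≡ 1).
So x ≡ 8·13 = 104 ≡ 9 (mod 19).
Check: 12·9 = 108 = 5·19 + 13.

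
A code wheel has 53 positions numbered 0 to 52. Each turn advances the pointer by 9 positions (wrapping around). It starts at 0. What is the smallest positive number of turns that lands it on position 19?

8

9⁻¹ ≡ 6 (mod 53) because 9·6 = 54 = 1·53 + 1.
So x ≡ 6·19 = 114 ≡ 8 (mod 53).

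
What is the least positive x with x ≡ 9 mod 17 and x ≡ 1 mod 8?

9

Since 8·15 ≡ 1 (mod 17), take x = 1 + 8·((9−1)·15 mod 17) = 1 + 8·1 = 9.
Check: 9 mod 17 = 9, 9 mod 8 = 1.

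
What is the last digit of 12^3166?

Last digits of 2^n: 2, 4, 8, 6 (period 4).
3166 mod 4 = 2, so the last digit matches 2^2 = 4.

4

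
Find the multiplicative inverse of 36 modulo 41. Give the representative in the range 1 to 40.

8

36·8 = 288 = 7·41 + 1, so 36⁻¹ ≡ 8 (mod 41).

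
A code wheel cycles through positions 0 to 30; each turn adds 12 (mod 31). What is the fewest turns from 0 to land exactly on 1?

13

31 = 2·12 + 7
12 = 1·7 + 5
7 = 1·5 + 2
5 = 2·2 + 1
2 = 2·1 + 0
Back-substituting gives 12·13 ≡ 1 (mod 31).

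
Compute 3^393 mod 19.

By repeated squaring mod 19: 3^1≡3, 3^2≡9, 3^4≡5, 3^8≡6, 3^16≡17, 3^32≡4, 3^64≡16, 3^128≡9, 3^256≡5.
Since 393 = 1 + 8 + 128 + 256 in binary, 3^393 ≡ 3·6·9·5 ≡ 12 (mod 19).

12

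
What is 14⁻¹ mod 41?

14·3 = 42 = 1·41 + 1, so 14⁻¹ ≡ 3 (mod 41).

3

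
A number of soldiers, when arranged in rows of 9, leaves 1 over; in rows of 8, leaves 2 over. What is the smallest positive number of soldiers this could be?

Since 8·8 ≡ 1 (mod 9), take x = 2 + 8·((1−2)·8 mod 9) = 2 + 8·1 = 10.
Check: 10 mod 9 = 1, 10 mod 8 = 2.

10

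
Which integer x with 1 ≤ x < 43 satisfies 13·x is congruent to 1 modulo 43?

43 = 3·13 + 4
13 = 3·4 + 1
4 = 4·1 + 0
Back-substituting gives 13·10 ≡ 1 (mod 43).

10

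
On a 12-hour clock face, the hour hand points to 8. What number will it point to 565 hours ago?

Dividing 565 by 12 gives quotient 47 and remainder 1.
8 − 1 → 7 on a 12-hour dial.

7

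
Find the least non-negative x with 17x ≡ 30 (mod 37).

17

The inverse of 17 mod 37 is 24 (since 17·24 = 408 ≡ 1).
So x ≡ 24·30 = 720 ≡ 17 (mod 37).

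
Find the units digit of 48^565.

Powers of 8 mod 10 repeat with period 4: 8, 4, 2, 6.
565 mod 4 = 1, so the last digit matches 8^1 = 8.

8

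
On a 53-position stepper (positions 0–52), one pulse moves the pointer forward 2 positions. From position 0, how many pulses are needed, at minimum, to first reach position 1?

27

53 = 26·2 + 1
2 = 2·1 + 0
Back-substituting gives 2·27 ≡ 1 (mod 53).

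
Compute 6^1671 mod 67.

Square-and-reduce mod 67: 6^1≡6, 6^2≡36, 6^4≡23, 6^8≡60, 6^16≡49, 6^32≡56, 6^64≡54, 6^128≡35, 6^256≡19, 6^512≡26, 6^1024≡6.
Since 1671 = 1 + 2 + 4 + 128 + 512 + 1024 in binary, 6^1671 ≡ 6·36·23·35·26·6 ≡ 62 (mod 67).

62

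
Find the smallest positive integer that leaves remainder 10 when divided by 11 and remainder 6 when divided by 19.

120

x ≡ 10 (mod 11) gives x ∈ {10, 21, 32, 43, 54, 65, 76, 87, …}.
The first of these with x mod 19 = 6 is 120.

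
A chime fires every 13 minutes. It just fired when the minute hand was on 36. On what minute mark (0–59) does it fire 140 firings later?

140·13 = 1820.
1820 − 30·60 = 20, so 1820 ≡ 20 (mod 60).
(36 + 20) mod 60 = 56.

56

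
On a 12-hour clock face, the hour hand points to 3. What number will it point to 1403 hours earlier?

1403 = 116·12 + 11, so 1403 mod 12 = 11.
3 − 11 → 4 on a 12-hour dial.

4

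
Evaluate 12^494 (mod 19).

11

By repeated squaring mod 19: 12^1≡12, 12^2≡11, 12^4≡7, 12^8≡11, 12^16≡7, 12^32≡11, 12^64≡7, 12^128≡11, 12^256≡7.
494 = 2 + 4 + 8 + 32 + 64 + 128 + 256, so 12^494 ≡ 11·7·11·11·7·11·7 ≡ 11 (mod 19).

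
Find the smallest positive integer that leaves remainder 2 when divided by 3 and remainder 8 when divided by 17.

8

x ≡ 2 (mod 3) gives x ∈ {2, 5, 8}.
The first of these with x mod 17 = 8 is 8.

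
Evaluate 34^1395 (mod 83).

34

Square-and-reduce mod 83: 34^1≡34, 34^2≡77, 34^4≡36, 34^8≡51, 34^16≡28, 34^32≡37, 34^64≡41, 34^128≡21, 34^256≡26, 34^512≡12, 34^1024≡61.
1395 = 1 + 2 + 16 + 32 + 64 + 256 + 1024, so 34^1395 ≡ 34·77·28·37·41·26·61 ≡ 34 (mod 83).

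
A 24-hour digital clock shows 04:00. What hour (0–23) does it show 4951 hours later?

4951 = 206·24 + 7, so 4951 mod 24 = 7.
(4 + 7) mod 24 = 11.

11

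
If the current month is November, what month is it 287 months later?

October

287 mod 12 = 11 (since 23·12 = 276).
November + 11 months → October.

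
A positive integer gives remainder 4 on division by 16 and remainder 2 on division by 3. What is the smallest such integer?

20

x ≡ 2 (mod 3) gives x ∈ {2, 5, 8, 11, 14, 17, 20}.
The first of these with x mod 16 = 4 is 20.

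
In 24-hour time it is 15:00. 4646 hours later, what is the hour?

5

4646 = 193·24 + 14, so 4646 mod 24 = 14.
(15 + 14) mod 24 = 5.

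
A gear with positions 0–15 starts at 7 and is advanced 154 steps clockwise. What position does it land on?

1

154 = 9·16 + 10, so 154 mod 16 = 10.
(7 + 10) mod 16 = 1.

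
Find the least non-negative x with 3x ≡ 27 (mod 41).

9

3⁻¹ ≡ 14 (mod 41) because 3·14 = 42 = 1·41 + 1.
So x ≡ 14·27 = 378 ≡ 9 (mod 41).
Check: 3·9 = 27 = 0·41 + 27.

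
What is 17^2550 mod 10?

Last digits of 7^n: 7, 9, 3, 1 (period 4).
2550 leaves remainder 2 on division by 4, so 17^2550 ends in 9.

9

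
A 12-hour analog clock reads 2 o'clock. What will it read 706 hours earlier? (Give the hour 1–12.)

706 = 58·12 + 10, so 706 mod 12 = 10.
2 − 10 → 4 on a 12-hour dial.

4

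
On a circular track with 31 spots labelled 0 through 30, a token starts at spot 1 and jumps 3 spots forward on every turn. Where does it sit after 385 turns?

9

385·3 = 1155.
1155 mod 31 = 8 (since 37·31 = 1147).
(1 + 8) mod 31 = 9.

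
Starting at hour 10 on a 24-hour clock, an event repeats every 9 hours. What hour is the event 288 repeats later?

288·9 = 2592.
2592 mod 24 = 0 (since 108·24 = 2592).
(10 + 0) mod 24 = 10.

10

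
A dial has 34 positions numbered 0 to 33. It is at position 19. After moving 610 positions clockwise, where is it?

17

Dividing 610 by 34 gives quotient 17 and remainder 32.
(19 + 32) mod 34 = 17.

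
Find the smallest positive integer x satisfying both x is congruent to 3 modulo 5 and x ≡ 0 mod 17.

68

Since 17·3 ≡ 1 (mod 5), take x = 0 + 17·((3−0)·3 mod 5) = 0 + 17·4 = 68.
Check: 68 mod 5 = 3, 68 mod 17 = 0.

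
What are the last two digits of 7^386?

49

Square-and-reduce mod 100: 7^1≡7, 7^2≡49, 7^4≡1, 7^8≡1, 7^16≡1, 7^32≡1, 7^64≡1, 7^128≡1, 7^256≡1.
Since 386 = 2 + 128 + 256 in binary, 7^386 ≡ 49·1·1 ≡ 49 (mod 100).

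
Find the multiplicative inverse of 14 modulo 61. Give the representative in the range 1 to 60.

48

61 = 4·14 + 5
14 = 2·5 + 4
5 = 1·4 + 1
4 = 4·1 + 0
Back-substituting gives 14·48 ≡ 1 (mod 61).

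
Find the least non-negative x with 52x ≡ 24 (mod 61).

38

52⁻¹ ≡ 27 (mod 61) because 52·27 = 1404 = 23·61 + 1.
So x ≡ 27·24 = 648 ≡ 38 (mod 61).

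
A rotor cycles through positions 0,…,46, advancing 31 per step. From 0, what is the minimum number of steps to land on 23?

The inverse of 31 mod 47 is 44 (since 31·44 = 1364 ≡ 1).
Multiplying both sides by 44: x ≡ 44·23 = 1012 ≡ 25 (mod 47).
Check: 31·25 = 775 = 16·47 + 23.

25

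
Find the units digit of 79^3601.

9

The units digit of 79^n cycles with period 2: 9, 1, …
3601 leaves remainder 1 on division by 2, so 79^3601 ends in 9.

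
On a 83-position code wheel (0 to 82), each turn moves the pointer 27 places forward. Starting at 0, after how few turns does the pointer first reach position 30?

38

The inverse of 27 mod 83 is 40 (since 27·40 = 1080 ≡ 1).
So x ≡ 40·30 = 1200 ≡ 38 (mod 83).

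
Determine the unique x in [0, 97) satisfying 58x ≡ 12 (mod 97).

37

58⁻¹ ≡ 92 (mod 97) because 58·92 = 5336 = 55·97 + 1.
Multiplying both sides by 92: x ≡ 92·12 = 1104 ≡ 37 (mod 97).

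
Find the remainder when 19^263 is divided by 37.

20

Square-and-reduce mod 37: 19^1≡19, 19^2≡28, 19^4≡7, 19^8≡12, 19^16≡33, 19^32≡16, 19^64≡34, 19^128≡9, 19^256≡7.
263 = 1 + 2 + 4 + 256, so 19^263 ≡ 19·28·7·7 ≡ 20 (mod 37).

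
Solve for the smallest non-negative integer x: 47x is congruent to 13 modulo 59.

47⁻¹ ≡ 54 (mod 59) because 47·54 = 2538 = 43·59 + 1.
So x ≡ 54·13 = 702 ≡ 53 (mod 59).

53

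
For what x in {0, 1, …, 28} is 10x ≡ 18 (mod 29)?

10⁻¹ ≡ 3 (mod 29) because 10·3 = 30 = 1·29 + 1.
Multiplying both sides by 3: x ≡ 3·18 = 54 ≡ 25 (mod 29).

25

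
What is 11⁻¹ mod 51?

14

51 = 4·11 + 7
11 = 1·7 + 4
7 = 1·4 + 3
4 = 1·3 + 1
3 = 3·1 + 0
Back-substituting gives 11·14 ≡ 1 (mod 51).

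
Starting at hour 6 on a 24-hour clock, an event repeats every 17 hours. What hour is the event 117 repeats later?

3

117·17 = 1989.
1989 − 82·24 = 21, so 1989 ≡ 21 (mod 24).
(6 + 21) mod 24 = 3.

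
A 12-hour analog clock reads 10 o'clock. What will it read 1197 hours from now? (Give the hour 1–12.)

7

1197 − 99·12 = 9, so 1197 ≡ 9 (mod 12).
10 + 9 → 7 on a 12-hour dial.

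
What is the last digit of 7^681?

Last digits of 7^n: 7, 9, 3, 1 (period 4).
681 mod 4 = 1, so the last digit matches 7^1 = 7.

7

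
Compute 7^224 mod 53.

28

Square-and-reduce mod 53: 7^1≡7, 7^2≡49, 7^4≡16, 7^8≡44, 7^16≡28, 7^32≡42, 7^64≡15, 7^128≡13.
224 = 32 + 64 + 128, so 7^224 ≡ 42·15·13 ≡ 28 (mod 53).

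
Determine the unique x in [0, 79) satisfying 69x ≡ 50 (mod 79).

The inverse of 69 mod 79 is 71 (since 69·71 = 4899 ≡ 1).
So x ≡ 71·50 = 3550 ≡ 74 (mod 79).

74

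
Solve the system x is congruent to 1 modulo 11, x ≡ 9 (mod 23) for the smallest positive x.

78

x ≡ 1 (mod 11) gives x ∈ {1, 12, 23, 34, 45, 56, 67, 78}.
The first of these with x mod 23 = 9 is 78.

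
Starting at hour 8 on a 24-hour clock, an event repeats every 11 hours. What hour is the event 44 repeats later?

44·11 = 484.
484 − 20·24 = 4, so 484 ≡ 4 (mod 24).
(8 + 4) mod 24 = 12.

12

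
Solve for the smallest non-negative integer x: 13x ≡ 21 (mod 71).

The inverse of 13 mod 71 is 11 (since 13·11 = 143 ≡ 1).
Multiplying both sides by 11: x ≡ 11·21 = 231 ≡ 18 (mod 71).
Check: 13·18 = 234 = 3·71 + 21.

18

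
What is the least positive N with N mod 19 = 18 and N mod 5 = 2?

37

Since 5·4 ≡ 1 (mod 19), take x = 2 + 5·((18−2)·4 mod 19) = 2 + 5·7 = 37.
Check: 37 mod 19 = 18, 37 mod 5 = 2.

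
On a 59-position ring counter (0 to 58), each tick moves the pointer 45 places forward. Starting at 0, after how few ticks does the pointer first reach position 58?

38

45⁻¹ ≡ 21 (mod 59) because 45·21 = 945 = 16·59 + 1.
Multiplying both sides by 21: x ≡ 21·58 = 1218 ≡ 38 (mod 59).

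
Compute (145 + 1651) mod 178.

1651 = 9·178 + 49, so 1651 mod 178 = 49.
(145 + 49) mod 178 = 16.

16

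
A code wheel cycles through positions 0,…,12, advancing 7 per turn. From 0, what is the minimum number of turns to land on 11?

7⁻¹ ≡ 2 (mod 13) because 7·2 = 14 = 1·13 + 1.
Multiplying both sides by 2: x ≡ 2·11 = 22 ≡ 9 (mod 13).
Check: 7·9 = 63 = 4·13 + 11.

9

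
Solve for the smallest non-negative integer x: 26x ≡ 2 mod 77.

26⁻¹ ≡ 3 (mod 77) because 26·3 = 78 = 1·77 + 1.
Multiplying both sides by 3: x ≡ 3·2 = 6 ≡ 6 (mod 77).

6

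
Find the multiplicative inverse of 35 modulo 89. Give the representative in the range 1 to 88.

89 = 2·35 + 19
35 = 1·19 + 16
19 = 1·16 + 3
16 = 5·3 + 1
3 = 3·1 + 0
Back-substituting gives 35·28 ≡ 1 (mod 89).

28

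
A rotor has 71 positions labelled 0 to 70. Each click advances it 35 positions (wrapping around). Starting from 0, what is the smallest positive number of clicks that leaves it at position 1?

35·69 = 2415 = 34·71 + 1, so 35⁻¹ ≡ 69 (mod 71).

69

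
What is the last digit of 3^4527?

7

The units digit of 3^n cycles with period 4: 3, 9, 7, 1, …
4527 mod 4 = 3, so the last digit matches 3^3 = 7.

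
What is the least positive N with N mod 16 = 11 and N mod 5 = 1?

x ≡ 1 (mod 5) gives x ∈ {1, 6, 11}.
The first of these with x mod 16 = 11 is 11.

11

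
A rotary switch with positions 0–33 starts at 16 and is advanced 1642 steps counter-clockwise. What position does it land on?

1642 = 48·34 + 10, so 1642 mod 34 = 10.
(16 − 10) mod 34 = 6.

6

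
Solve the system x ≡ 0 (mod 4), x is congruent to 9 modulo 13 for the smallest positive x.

x ≡ 0 (mod 4) gives x ∈ {0, 4, 8, 12, 16, 20, 24, 28, …}.
The first of these with x mod 13 = 9 is 48.

48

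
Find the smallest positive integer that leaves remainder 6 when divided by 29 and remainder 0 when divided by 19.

x ≡ 0 (mod 19) gives x ∈ {0, 19, 38, 57, 76, 95, 114, 133, …}.
The first of these with x mod 29 = 6 is 209.

209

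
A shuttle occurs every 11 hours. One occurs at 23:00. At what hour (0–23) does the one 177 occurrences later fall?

177·11 = 1947.
1947 = 81·24 + 3, so 1947 mod 24 = 3.
(23 + 3) mod 24 = 2.

2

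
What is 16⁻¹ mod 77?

16·53 = 848 = 11·77 + 1, so 16⁻¹ ≡ 53 (mod 77).

53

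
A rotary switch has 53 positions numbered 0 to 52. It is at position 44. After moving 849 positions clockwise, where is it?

849 mod 53 = 1 (since 16·53 = 848).
(44 + 1) mod 53 = 45.

45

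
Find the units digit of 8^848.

6

Last digits of 8^n: 8, 4, 2, 6 (period 4).
848 mod 4 = 0, so the last digit matches 8^4 = 6.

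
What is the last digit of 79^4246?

1

Last digits of 9^n: 9, 1 (period 2).
4246 mod 2 = 0, so the last digit matches 9^2 = 1.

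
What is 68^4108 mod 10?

6

Powers of 8 mod 10 repeat with period 4: 8, 4, 2, 6.
4108 leaves remainder 0 on division by 4, so 68^4108 ends in 6.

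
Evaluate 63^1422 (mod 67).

By repeated squaring mod 67: 63^1≡63, 63^2≡16, 63^4≡55, 63^8≡10, 63^16≡33, 63^32≡17, 63^64≡21, 63^128≡39, 63^256≡47, 63^512≡65, 63^1024≡4.
Since 1422 = 2 + 4 + 8 + 128 + 256 + 1024 in binary, 63^1422 ≡ 16·55·10·39·47·4 ≡ 64 (mod 67).

64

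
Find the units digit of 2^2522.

The units digit of 2^n cycles with period 4: 2, 4, 8, 6, …
2522 mod 4 = 2, so the last digit matches 2^2 = 4.

4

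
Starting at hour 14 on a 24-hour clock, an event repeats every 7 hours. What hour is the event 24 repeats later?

14

24·7 = 168.
Dividing 168 by 24 gives quotient 7 and remainder 0.
(14 + 0) mod 24 = 14.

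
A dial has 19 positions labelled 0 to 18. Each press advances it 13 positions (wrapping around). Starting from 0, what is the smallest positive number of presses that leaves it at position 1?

13·3 = 39 = 2·19 + 1, so 13⁻¹ ≡ 3 (mod 19).

3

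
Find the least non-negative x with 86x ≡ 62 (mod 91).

86⁻¹ ≡ 18 (mod 91) because 86·18 = 1548 = 17·91 + 1.
So x ≡ 18·62 = 1116 ≡ 24 (mod 91).

24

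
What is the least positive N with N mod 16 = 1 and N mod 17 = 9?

x ≡ 1 (mod 16) gives x ∈ {1, 17, 33, 49, 65, 81, 97, 113, …}.
The first of these with x mod 17 = 9 is 145.

145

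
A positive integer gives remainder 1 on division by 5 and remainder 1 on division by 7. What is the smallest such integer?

Since 7·3 ≡ 1 (mod 5), take x = 1 + 7·((1−1)·3 mod 5) = 1 + 7·0 = 1.
Check: 1 mod 5 = 1, 1 mod 7 = 1.

1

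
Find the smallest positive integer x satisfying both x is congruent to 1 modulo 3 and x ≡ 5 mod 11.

Since 11·2 ≡ 1 (mod 3), take x = 5 + 11·((1−5)·2 mod 3) = 5 + 11·1 = 16.
Check: 16 mod 3 = 1, 16 mod 11 = 5.

16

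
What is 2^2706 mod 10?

Powers of 2 mod 10 repeat with period 4: 2, 4, 8, 6.
2706 leaves remainder 2 on division by 4, so 2^2706 ends in 4.

4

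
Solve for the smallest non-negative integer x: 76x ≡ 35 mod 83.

78

76⁻¹ ≡ 71 (mod 83) because 76·71 = 5396 = 65·83 + 1.
Multiplying both sides by 71: x ≡ 71·35 = 2485 ≡ 78 (mod 83).
Check: 76·78 = 5928 = 71·83 + 35.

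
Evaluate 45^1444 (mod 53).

28

Square-and-reduce mod 53: 45^1≡45, 45^2≡11, 45^4≡15, 45^8≡13, 45^16≡10, 45^32≡47, 45^64≡36, 45^128≡24, 45^256≡46, 45^512≡49, 45^1024≡16.
1444 = 4 + 32 + 128 + 256 + 1024, so 45^1444 ≡ 15·47·24·46·16 ≡ 28 (mod 53).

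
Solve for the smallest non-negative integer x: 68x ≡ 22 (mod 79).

77

The inverse of 68 mod 79 is 43 (since 68·43 = 2924 ≡ 1).
So x ≡ 43·22 = 946 ≡ 77 (mod 79).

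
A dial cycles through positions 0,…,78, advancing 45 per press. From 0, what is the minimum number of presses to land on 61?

The inverse of 45 mod 79 is 72 (since 45·72 = 3240 ≡ 1).
Multiplying both sides by 72: x ≡ 72·61 = 4392 ≡ 47 (mod 79).
Check: 45·47 = 2115 = 26·79 + 61.

47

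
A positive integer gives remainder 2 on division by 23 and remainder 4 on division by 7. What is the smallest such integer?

Since 7·10 ≡ 1 (mod 23), take x = 4 + 7·((2−4)·10 mod 23) = 4 + 7·3 = 25.
Check: 25 mod 23 = 2, 25 mod 7 = 4.

25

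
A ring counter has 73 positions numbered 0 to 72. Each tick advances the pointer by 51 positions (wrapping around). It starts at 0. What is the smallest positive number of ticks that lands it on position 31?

51⁻¹ ≡ 63 (mod 73) because 51·63 = 3213 = 44·73 + 1.
So x ≡ 63·31 = 1953 ≡ 55 (mod 73).

55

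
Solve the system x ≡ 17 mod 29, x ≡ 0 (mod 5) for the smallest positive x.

75

x ≡ 0 (mod 5) gives x ∈ {0, 5, 10, 15, 20, 25, 30, 35, …}.
The first of these with x mod 29 = 17 is 75.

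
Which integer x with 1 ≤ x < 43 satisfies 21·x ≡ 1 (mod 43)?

43 = 2·21 + 1
21 = 21·1 + 0
Back-substituting gives 21·41 ≡ 1 (mod 43).

41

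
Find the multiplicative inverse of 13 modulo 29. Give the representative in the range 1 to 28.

9

29 = 2·13 + 3
13 = 4·3 + 1
3 = 3·1 + 0
Back-substituting gives 13·9 ≡ 1 (mod 29).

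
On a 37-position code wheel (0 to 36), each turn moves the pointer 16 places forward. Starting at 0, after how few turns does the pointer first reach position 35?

23

The inverse of 16 mod 37 is 7 (since 16·7 = 112 ≡ 1).
So x ≡ 7·35 = 245 ≡ 23 (mod 37).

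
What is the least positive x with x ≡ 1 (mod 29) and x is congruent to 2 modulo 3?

x ≡ 2 (mod 3) gives x ∈ {2, 5, 8, 11, 14, 17, 20, 23, …}.
The first of these with x mod 29 = 1 is 59.

59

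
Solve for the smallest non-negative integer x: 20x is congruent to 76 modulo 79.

67

The inverse of 20 mod 79 is 4 (since 20·4 = 80 ≡ 1).
So x ≡ 4·76 = 304 ≡ 67 (mod 79).
Check: 20·67 = 1340 = 16·79 + 76.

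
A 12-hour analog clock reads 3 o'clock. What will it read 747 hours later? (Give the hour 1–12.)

6

747 = 62·12 + 3, so 747 mod 12 = 3.
3 + 3 → 6 on a 12-hour dial.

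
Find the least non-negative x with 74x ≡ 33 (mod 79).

25

74⁻¹ ≡ 63 (mod 79) because 74·63 = 4662 = 59·79 + 1.
Multiplying both sides by 63: x ≡ 63·33 = 2079 ≡ 25 (mod 79).
Check: 74·25 = 1850 = 23·79 + 33.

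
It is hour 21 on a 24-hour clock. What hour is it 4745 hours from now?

4745 = 197·24 + 17, so 4745 mod 24 = 17.
(21 + 17) mod 24 = 14.

14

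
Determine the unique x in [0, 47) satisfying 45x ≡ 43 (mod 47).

2

The inverse of 45 mod 47 is 23 (since 45·23 = 1035 ≡ 1).
So x ≡ 23·43 = 989 ≡ 2 (mod 47).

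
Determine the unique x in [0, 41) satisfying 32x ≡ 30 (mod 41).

The inverse of 32 mod 41 is 9 (since 32·9 = 288 ≡ 1).
So x ≡ 9·30 = 270 ≡ 24 (mod 41).

24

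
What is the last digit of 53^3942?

Last digits of 3^n: 3, 9, 7, 1 (period 4).
3942 mod 4 = 2, so the last digit matches 3^2 = 9.

9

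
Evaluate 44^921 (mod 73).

Square-and-reduce mod 73: 44^1≡44, 44^2≡38, 44^4≡57, 44^8≡37, 44^16≡55, 44^32≡32, 44^64≡2, 44^128≡4, 44^256≡16, 44^512≡37.
921 = 1 + 8 + 16 + 128 + 256 + 512, so 44^921 ≡ 44·37·55·4·16·37 ≡ 30 (mod 73).

30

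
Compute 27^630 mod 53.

By repeated squaring mod 53: 27^1≡27, 27^2≡40, 27^4≡10, 27^8≡47, 27^16≡36, 27^32≡24, 27^64≡46, 27^128≡49, 27^256≡16, 27^512≡44.
630 = 2 + 4 + 16 + 32 + 64 + 512, so 27^630 ≡ 40·10·36·24·46·44 ≡ 29 (mod 53).

29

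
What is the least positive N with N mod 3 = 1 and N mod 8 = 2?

10

x ≡ 1 (mod 3) gives x ∈ {1, 4, 7, 10}.
The first of these with x mod 8 = 2 is 10.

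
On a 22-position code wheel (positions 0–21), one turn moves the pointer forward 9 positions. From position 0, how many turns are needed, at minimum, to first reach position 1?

5

22 = 2·9 + 4
9 = 2·4 + 1
4 = 4·1 + 0
Back-substituting gives 9·5 ≡ 1 (mod 22).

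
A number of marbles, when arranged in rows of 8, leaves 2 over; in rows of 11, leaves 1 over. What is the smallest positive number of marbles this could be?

34

x ≡ 2 (mod 8) gives x ∈ {2, 10, 18, 26, 34}.
The first of these with x mod 11 = 1 is 34.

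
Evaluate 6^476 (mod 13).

Square-and-reduce mod 13: 6^1≡6, 6^2≡10, 6^4≡9, 6^8≡3, 6^16≡9, 6^32≡3, 6^64≡9, 6^128≡3, 6^256≡9.
Since 476 = 4 + 8 + 16 + 64 + 128 + 256 in binary, 6^476 ≡ 9·3·9·9·3·9 ≡ 3 (mod 13).

3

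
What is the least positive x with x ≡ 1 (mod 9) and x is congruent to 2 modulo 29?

118

x ≡ 1 (mod 9) gives x ∈ {1, 10, 19, 28, 37, 46, 55, 64, …}.
The first of these with x mod 29 = 2 is 118.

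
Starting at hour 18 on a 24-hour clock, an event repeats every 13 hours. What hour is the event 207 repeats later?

207·13 = 2691.
2691 mod 24 = 3 (since 112·24 = 2688).
(18 + 3) mod 24 = 21.

21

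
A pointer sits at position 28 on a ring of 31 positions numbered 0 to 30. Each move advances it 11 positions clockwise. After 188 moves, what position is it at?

19

188·11 = 2068.
2068 mod 31 = 22 (since 66·31 = 2046).
(28 + 22) mod 31 = 19.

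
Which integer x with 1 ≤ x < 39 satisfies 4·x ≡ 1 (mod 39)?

10

39 = 9·4 + 3
4 = 1·3 + 1
3 = 3·1 + 0
Back-substituting gives 4·10 ≡ 1 (mod 39).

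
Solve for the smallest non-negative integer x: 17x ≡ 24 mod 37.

The inverse of 17 mod 37 is 24 (since 17·24 = 408 ≡ 1).
So x ≡ 24·24 = 576 ≡ 21 (mod 37).

21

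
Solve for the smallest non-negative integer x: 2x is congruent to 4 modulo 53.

The inverse of 2 mod 53 is 27 (since 2·27 = 54 ≡ 1).
Multiplying both sides by 27: x ≡ 27·4 = 108 ≡ 2 (mod 53).

2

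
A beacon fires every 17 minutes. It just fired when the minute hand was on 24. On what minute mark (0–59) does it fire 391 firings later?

391·17 = 6647.
Dividing 6647 by 60 gives quotient 110 and remainder 47.
(24 + 47) mod 60 = 11.

11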